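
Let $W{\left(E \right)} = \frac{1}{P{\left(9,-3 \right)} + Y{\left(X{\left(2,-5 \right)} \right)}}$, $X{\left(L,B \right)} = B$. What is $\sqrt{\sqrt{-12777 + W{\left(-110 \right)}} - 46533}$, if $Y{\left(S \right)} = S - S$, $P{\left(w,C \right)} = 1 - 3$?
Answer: $\frac{\sqrt{-186132 + 2 i \sqrt{51110}}}{2} \approx 0.26201 + 215.72 i$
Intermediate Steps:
$P{\left(w,C \right)} = -2$ ($P{\left(w,C \right)} = 1 - 3 = -2$)
$Y{\left(S \right)} = 0$
$W{\left(E \right)} = - \frac{1}{2}$ ($W{\left(E \right)} = \frac{1}{-2 + 0} = \frac{1}{-2} = - \frac{1}{2}$)
$\sqrt{\sqrt{-12777 + W{\left(-110 \right)}} - 46533} = \sqrt{\sqrt{-12777 - \frac{1}{2}} - 46533} = \sqrt{\sqrt{- \frac{25555}{2}} - 46533} = \sqrt{\frac{i \sqrt{51110}}{2} - 46533} = \sqrt{-46533 + \frac{i \sqrt{51110}}{2}}$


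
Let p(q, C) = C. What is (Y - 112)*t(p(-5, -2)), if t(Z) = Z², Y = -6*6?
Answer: -592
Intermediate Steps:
Y = -36
(Y - 112)*t(p(-5, -2)) = (-36 - 112)*(-2)² = -148*4 = -592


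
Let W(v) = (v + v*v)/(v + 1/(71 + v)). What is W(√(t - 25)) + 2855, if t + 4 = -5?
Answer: (96663*I + 202742*√34)/(33*I + 71*√34) ≈ 2856.0 + 5.8345*I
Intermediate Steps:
t = -9 (t = -4 - 5 = -9)
W(v) = (v + v²)/(v + 1/(71 + v))
W(√(t - 25)) + 2855 = √(-9 - 25)*(71 + (√(-9 - 25))² + 72*√(-9 - 25))/(1 + (√(-9 - 25))² + 71*√(-9 - 25)) + 2855 = √(-34)*(71 + (√(-34))² + 72*√(-34))/(1 + (√(-34))² + 71*√(-34)) + 2855 = (I*√34)*(71 + (I*√34)² + 72*(I*√34))/(1 + (I*√34)² + 71*(I*√34)) + 2855 = (I*√34)*(71 - 34 + 72*I*√34)/(1 - 34 + 71*I*√34) + 2855 = (I*√34)*(37 + 72*I*√34)/(-33 + 71*I*√34) + 2855 = I*√34*(37 + 72*I*√34)/(-33 + 71*I*√34) + 2855 = 2855 + I*√34*(37 + 72*I*√34)/(-33 + 71*I*√34)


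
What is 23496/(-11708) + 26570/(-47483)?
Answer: -356685532/138982741 ≈ -2.5664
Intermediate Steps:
23496/(-11708) + 26570/(-47483) = 23496*(-1/11708) + 26570*(-1/47483) = -5874/2927 - 26570/47483 = -356685532/138982741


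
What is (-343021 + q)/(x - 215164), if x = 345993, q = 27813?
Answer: -315208/130829 ≈ -2.4093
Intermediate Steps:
(-343021 + q)/(x - 215164) = (-343021 + 27813)/(345993 - 215164) = -315208/130829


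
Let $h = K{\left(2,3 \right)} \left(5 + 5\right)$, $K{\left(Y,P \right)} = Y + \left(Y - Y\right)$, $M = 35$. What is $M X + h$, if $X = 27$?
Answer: $965$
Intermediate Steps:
$K{\left(Y,P \right)} = Y$ ($K{\left(Y,P \right)} = Y + 0 = Y$)
$h = 20$ ($h = 2 \left(5 + 5\right) = 2 \cdot 10 = 20$)
$M X + h = 35 \cdot 27 + 20 = 945 + 20 = 965$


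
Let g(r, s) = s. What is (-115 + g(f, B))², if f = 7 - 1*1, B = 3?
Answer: 12544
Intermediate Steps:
f = 6 (f = 7 - 1 = 6)
(-115 + g(f, B))² = (-115 + 3)² = (-112)² = 12544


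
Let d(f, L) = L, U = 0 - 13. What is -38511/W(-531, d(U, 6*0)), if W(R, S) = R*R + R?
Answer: -4279/31270 ≈ -0.13684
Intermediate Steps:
U = -13
W(R, S) = R + R² (W(R, S) = R² + R = R + R²)
-38511/W(-531, d(U, 6*0)) = -38511*(-1/(531*(1 - 531))) = -38511/((-531*(-530))) = -38511/281430 = -38511*1/281430 = -4279/31270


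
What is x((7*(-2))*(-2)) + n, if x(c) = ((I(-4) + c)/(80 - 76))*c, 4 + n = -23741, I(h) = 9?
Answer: -23486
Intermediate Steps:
n = -23745 (n = -4 - 23741 = -23745)
x(c) = c*(9/4 + c/4) (x(c) = ((9 + c)/(80 - 76))*c = ((9 + c)/4)*c = ((9 + c)*(¼))*c = (9/4 + c/4)*c = c*(9/4 + c/4))
x((7*(-2))*(-2)) + n = ((7*(-2))*(-2))*(9 + (7*(-2))*(-2))/4 - 23745 = (-14*(-2))*(9 - 14*(-2))/4 - 23745 = (¼)*28*(9 + 28) - 23745 = (¼)*28*37 - 23745 = 259 - 23745 = -23486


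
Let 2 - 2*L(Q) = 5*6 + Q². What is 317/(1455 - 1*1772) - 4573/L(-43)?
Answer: 7269/1877 ≈ 3.8727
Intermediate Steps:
L(Q) = -14 - Q²/2 (L(Q) = 1 - (5*6 + Q²)/2 = 1 - (30 + Q²)/2 = 1 + (-15 - Q²/2) = -14 - Q²/2)
317/(1455 - 1*1772) - 4573/L(-43) = 317/(1455 - 1*1772) - 4573/(-14 - ½*(-43)²) = 317/(1455 - 1772) - 4573/(-14 - ½*1849) = 317/(-317) - 4573/(-14 - 1849/2) = 317*(-1/317) - 4573/(-1877/2) = -1 - 4573*(-2/1877) = -1 + 9146/1877 = 7269/1877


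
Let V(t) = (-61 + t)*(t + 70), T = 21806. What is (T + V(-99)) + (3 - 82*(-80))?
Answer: 33009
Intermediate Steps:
V(t) = (-61 + t)*(70 + t)
(T + V(-99)) + (3 - 82*(-80)) = (21806 + (-4270 + (-99)² + 9*(-99))) + (3 - 82*(-80)) = (21806 + (-4270 + 9801 - 891)) + (3 + 6560) = (21806 + 4640) + 6563 = 26446 + 6563 = 33009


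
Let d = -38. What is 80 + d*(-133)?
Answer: 5134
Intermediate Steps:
80 + d*(-133) = 80 - 38*(-133) = 80 + 5054 = 5134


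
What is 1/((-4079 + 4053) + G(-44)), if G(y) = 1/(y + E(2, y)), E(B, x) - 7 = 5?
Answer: -32/833 ≈ -0.038415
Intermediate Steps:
E(B, x) = 12 (E(B, x) = 7 + 5 = 12)
G(y) = 1/(12 + y) (G(y) = 1/(y + 12) = 1/(12 + y))
1/((-4079 + 4053) + G(-44)) = 1/((-4079 + 4053) + 1/(12 - 44)) = 1/(-26 + 1/(-32)) = 1/(-26 - 1/32) = 1/(-833/32) = -32/833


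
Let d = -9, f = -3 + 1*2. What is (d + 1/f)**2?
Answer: 100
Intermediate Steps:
f = -1 (f = -3 + 2 = -1)
(d + 1/f)**2 = (-9 + 1/(-1))**2 = (-9 - 1)**2 = (-10)**2 = 100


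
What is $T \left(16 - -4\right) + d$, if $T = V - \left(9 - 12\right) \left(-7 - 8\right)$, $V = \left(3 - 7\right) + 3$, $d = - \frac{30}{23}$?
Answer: $- \frac{21190}{23} \approx -921.3$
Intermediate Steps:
$d = - \frac{30}{23}$ ($d = \left(-30\right) \frac{1}{23} = - \frac{30}{23} \approx -1.3043$)
$V = -1$ ($V = -4 + 3 = -1$)
$T = -46$ ($T = -1 - \left(9 - 12\right) \left(-7 - 8\right) = -1 - \left(-3\right) \left(-15\right) = -1 - 45 = -46$)
$T \left(16 - -4\right) + d = - 46 \left(16 - -4\right) - \frac{30}{23} = - 46 \left(16 + 4\right) - \frac{30}{23} = \left(-46\right) 20 - \frac{30}{23} = -920 - \frac{30}{23} = - \frac{21190}{23}$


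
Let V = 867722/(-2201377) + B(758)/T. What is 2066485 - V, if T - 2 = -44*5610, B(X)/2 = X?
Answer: 561447030551345339/271691747963 ≈ 2.0665e+6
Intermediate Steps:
B(X) = 2*X
T = -246838 (T = 2 - 44*5610 = 2 - 246840 = -246838)
V = -108762025284/271691747963 (V = 867722/(-2201377) + (2*758)/(-246838) = 867722*(-1/2201377) + 1516*(-1/246838) = -867722/2201377 - 758/123419 = -108762025284/271691747963 ≈ -0.40031)
2066485 - V = 2066485 - 1*(-108762025284/271691747963) = 2066485 + 108762025284/271691747963 = 561447030551345339/271691747963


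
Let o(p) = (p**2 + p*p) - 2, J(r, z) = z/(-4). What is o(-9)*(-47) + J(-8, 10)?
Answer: -15045/2 ≈ -7522.5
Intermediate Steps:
J(r, z) = -z/4 (J(r, z) = z*(-1/4) = -z/4)
o(p) = -2 + 2*p**2 (o(p) = (p**2 + p**2) - 2 = 2*p**2 - 2 = -2 + 2*p**2)
o(-9)*(-47) + J(-8, 10) = (-2 + 2*(-9)**2)*(-47) - 1/4*10 = (-2 + 2*81)*(-47) - 5/2 = (-2 + 162)*(-47) - 5/2 = 160*(-47) - 5/2 = -7520 - 5/2 = -15045/2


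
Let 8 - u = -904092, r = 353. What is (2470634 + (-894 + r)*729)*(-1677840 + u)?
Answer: -1606473806300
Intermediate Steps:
u = 904100 (u = 8 - 1*(-904092) = 8 + 904092 = 904100)
(2470634 + (-894 + r)*729)*(-1677840 + u) = (2470634 + (-894 + 353)*729)*(-1677840 + 904100) = (2470634 - 541*729)*(-773740) = (2470634 - 394389)*(-773740) = 2076245*(-773740) = -1606473806300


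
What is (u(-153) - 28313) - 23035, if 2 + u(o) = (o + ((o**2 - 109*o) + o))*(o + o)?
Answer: -12224030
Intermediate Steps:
u(o) = -2 + 2*o*(o**2 - 107*o) (u(o) = -2 + (o + ((o**2 - 109*o) + o))*(o + o) = -2 + (o + (o**2 - 108*o))*(2*o) = -2 + (o**2 - 107*o)*(2*o) = -2 + 2*o*(o**2 - 107*o))
(u(-153) - 28313) - 23035 = ((-2 - 214*(-153)**2 + 2*(-153)**3) - 28313) - 23035 = ((-2 - 214*23409 + 2*(-3581577)) - 28313) - 23035 = ((-2 - 5009526 - 7163154) - 28313) - 23035 = (-12172682 - 28313) - 23035 = -12200995 - 23035 = -12224030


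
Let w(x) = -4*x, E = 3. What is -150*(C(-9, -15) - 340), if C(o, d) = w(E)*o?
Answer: 34800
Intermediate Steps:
C(o, d) = -12*o (C(o, d) = (-4*3)*o = -12*o)
-150*(C(-9, -15) - 340) = -150*(-12*(-9) - 340) = -150*(108 - 340) = -150*(-232) = 34800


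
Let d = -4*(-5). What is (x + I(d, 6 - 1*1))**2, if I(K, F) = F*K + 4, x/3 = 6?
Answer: 14884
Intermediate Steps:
x = 18 (x = 3*6 = 18)
d = 20
I(K, F) = 4 + F*K
(x + I(d, 6 - 1*1))**2 = (18 + (4 + (6 - 1*1)*20))**2 = (18 + (4 + (6 - 1)*20))**2 = (18 + (4 + 5*20))**2 = (18 + (4 + 100))**2 = (18 + 104)**2 = 122**2 = 14884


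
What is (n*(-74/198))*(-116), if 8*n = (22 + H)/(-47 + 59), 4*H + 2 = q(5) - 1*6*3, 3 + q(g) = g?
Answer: 37555/4752 ≈ 7.9030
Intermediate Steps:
q(g) = -3 + g
H = -9/2 (H = -½ + ((-3 + 5) - 1*6*3)/4 = -½ + (2 - 6*3)/4 = -½ + (2 - 18)/4 = -½ + (¼)*(-16) = -½ - 4 = -9/2 ≈ -4.5000)
n = 35/192 (n = ((22 - 9/2)/(-47 + 59))/8 = ((35/2)/12)/8 = ((35/2)*(1/12))/8 = (⅛)*(35/24) = 35/192 ≈ 0.18229)
(n*(-74/198))*(-116) = (35*(-74/198)/192)*(-116) = (35*(-74*1/198)/192)*(-116) = ((35/192)*(-37/99))*(-116) = -1295/19008*(-116) = 37555/4752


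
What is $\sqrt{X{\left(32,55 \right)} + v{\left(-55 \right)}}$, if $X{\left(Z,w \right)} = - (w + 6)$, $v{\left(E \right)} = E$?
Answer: $2 i \sqrt{29} \approx 10.77 i$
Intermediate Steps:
$X{\left(Z,w \right)} = -6 - w$ ($X{\left(Z,w \right)} = - (6 + w) = -6 - w$)
$\sqrt{X{\left(32,55 \right)} + v{\left(-55 \right)}} = \sqrt{\left(-6 - 55\right) - 55} = \sqrt{-61 - 55} = \sqrt{-116} = 2 i \sqrt{29}$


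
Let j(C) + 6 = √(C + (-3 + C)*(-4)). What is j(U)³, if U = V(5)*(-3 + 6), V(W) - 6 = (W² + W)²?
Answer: 146340 - 8034*I*√8142 ≈ 1.4634e+5 - 7.2493e+5*I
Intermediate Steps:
V(W) = 6 + (W + W²)² (V(W) = 6 + (W² + W)² = 6 + (W + W²)²)
U = 2718 (U = (6 + 5²*(1 + 5)²)*(-3 + 6) = (6 + 25*6²)*3 = (6 + 25*36)*3 = (6 + 900)*3 = 906*3 = 2718)
j(C) = -6 + √(12 - 3*C) (j(C) = -6 + √(C + (-3 + C)*(-4)) = -6 + √(C + (12 - 4*C)) = -6 + √(12 - 3*C))
j(U)³ = (-6 + √(12 - 3*2718))³ = (-6 + √(12 - 8154))³ = (-6 + √(-8142))³ = (-6 + I*√8142)³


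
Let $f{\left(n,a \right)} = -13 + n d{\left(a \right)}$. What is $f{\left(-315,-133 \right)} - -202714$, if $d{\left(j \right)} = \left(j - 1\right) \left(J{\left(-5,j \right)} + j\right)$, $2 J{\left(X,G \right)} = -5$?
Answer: $-5516754$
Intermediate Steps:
$J{\left(X,G \right)} = - \frac{5}{2}$ ($J{\left(X,G \right)} = \frac{1}{2} \left(-5\right) = - \frac{5}{2}$)
$d{\left(j \right)} = \left(-1 + j\right) \left(- \frac{5}{2} + j\right)$ ($d{\left(j \right)} = \left(j - 1\right) \left(- \frac{5}{2} + j\right) = \left(-1 + j\right) \left(- \frac{5}{2} + j\right)$)
$f{\left(n,a \right)} = -13 + n \left(\frac{5}{2} + a^{2} - \frac{7 a}{2}\right)$
$f{\left(-315,-133 \right)} - -202714 = \left(-13 + \frac{1}{2} \left(-315\right) \left(5 - -931 + 2 \left(-133\right)^{2}\right)\right) - -202714 = \left(-13 + \frac{1}{2} \left(-315\right) \left(5 + 931 + 2 \cdot 17689\right)\right) + 202714 = \left(-13 + \frac{1}{2} \left(-315\right) \left(5 + 931 + 35378\right)\right) + 202714 = \left(-13 + \frac{1}{2} \left(-315\right) 36314\right) + 202714 = \left(-13 - 5719455\right) + 202714 = -5719468 + 202714 = -5516754$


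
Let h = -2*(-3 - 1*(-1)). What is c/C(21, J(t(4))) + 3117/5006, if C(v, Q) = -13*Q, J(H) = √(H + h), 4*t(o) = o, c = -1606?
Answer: 3117/5006 + 1606*√5/65 ≈ 55.871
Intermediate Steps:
t(o) = o/4
h = 4 (h = -2*(-3 + 1) = -2*(-2) = 4)
J(H) = √(4 + H) (J(H) = √(H + 4) = √(4 + H))
c/C(21, J(t(4))) + 3117/5006 = -1606*(-1/(13*√(4 + (¼)*4))) + 3117/5006 = -1606*(-1/(13*√(4 + 1))) + 3117*(1/5006) = -1606*(-√5/65) + 3117/5006 = -(-1606)*√5/65 + 3117/5006 = 1606*√5/65 + 3117/5006 = 3117/5006 + 1606*√5/65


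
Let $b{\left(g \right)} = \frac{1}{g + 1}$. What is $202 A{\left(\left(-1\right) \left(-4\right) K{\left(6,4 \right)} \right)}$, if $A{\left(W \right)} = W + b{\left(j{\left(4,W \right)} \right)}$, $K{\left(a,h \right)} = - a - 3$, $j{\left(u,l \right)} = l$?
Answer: $- \frac{254722}{35} \approx -7277.8$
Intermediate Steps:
$b{\left(g \right)} = \frac{1}{1 + g}$
$K{\left(a,h \right)} = -3 - a$
$A{\left(W \right)} = W + \frac{1}{1 + W}$
$202 A{\left(\left(-1\right) \left(-4\right) K{\left(6,4 \right)} \right)} = 202 \frac{1 + \left(-1\right) \left(-4\right) \left(-3 - 6\right) \left(1 + \left(-1\right) \left(-4\right) \left(-3 - 6\right)\right)}{1 + \left(-1\right) \left(-4\right) \left(-3 - 6\right)} = 202 \frac{1 + 4 \left(-3 - 6\right) \left(1 + 4 \left(-3 - 6\right)\right)}{1 + 4 \left(-3 - 6\right)} = 202 \frac{1 + 4 \left(-9\right) \left(1 + 4 \left(-9\right)\right)}{1 + 4 \left(-9\right)} = 202 \frac{1 - 36 \left(1 - 36\right)}{1 - 36} = 202 \frac{1 - -1260}{-35} = 202 \left(- \frac{1 + 1260}{35}\right) = 202 \left(\left(- \frac{1}{35}\right) 1261\right) = 202 \left(- \frac{1261}{35}\right) = - \frac{254722}{35}$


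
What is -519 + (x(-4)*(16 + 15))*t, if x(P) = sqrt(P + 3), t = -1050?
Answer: -519 - 32550*I ≈ -519.0 - 32550.0*I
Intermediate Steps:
x(P) = sqrt(3 + P)
-519 + (x(-4)*(16 + 15))*t = -519 + (sqrt(3 - 4)*(16 + 15))*(-1050) = -519 + (sqrt(-1)*31)*(-1050) = -519 + (I*31)*(-1050) = -519 + (31*I)*(-1050) = -519 - 32550*I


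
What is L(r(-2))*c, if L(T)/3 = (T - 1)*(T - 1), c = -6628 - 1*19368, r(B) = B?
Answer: -701892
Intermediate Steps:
c = -25996 (c = -6628 - 19368 = -25996)
L(T) = 3*(-1 + T)² (L(T) = 3*((T - 1)*(T - 1)) = 3*((-1 + T)*(-1 + T)) = 3*(-1 + T)²)
L(r(-2))*c = (3*(-1 - 2)²)*(-25996) = (3*(-3)²)*(-25996) = (3*9)*(-25996) = 27*(-25996) = -701892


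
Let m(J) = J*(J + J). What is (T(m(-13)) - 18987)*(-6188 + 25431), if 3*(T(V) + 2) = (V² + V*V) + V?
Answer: 3307082737/3 ≈ 1.1024e+9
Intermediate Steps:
m(J) = 2*J² (m(J) = J*(2*J) = 2*J²)
T(V) = -2 + V/3 + 2*V²/3 (T(V) = -2 + ((V² + V*V) + V)/3 = -2 + ((V² + V²) + V)/3 = -2 + (2*V² + V)/3 = -2 + (V + 2*V²)/3 = -2 + (V/3 + 2*V²/3) = -2 + V/3 + 2*V²/3)
(T(m(-13)) - 18987)*(-6188 + 25431) = ((-2 + (2*(-13)²)/3 + 2*(2*(-13)²)²/3) - 18987)*(-6188 + 25431) = ((-2 + (2*169)/3 + 2*(2*169)²/3) - 18987)*19243 = ((-2 + (⅓)*338 + (⅔)*338²) - 18987)*19243 = ((-2 + 338/3 + (⅔)*114244) - 18987)*19243 = ((-2 + 338/3 + 228488/3) - 18987)*19243 = (228820/3 - 18987)*19243 = (171859/3)*19243 = 3307082737/3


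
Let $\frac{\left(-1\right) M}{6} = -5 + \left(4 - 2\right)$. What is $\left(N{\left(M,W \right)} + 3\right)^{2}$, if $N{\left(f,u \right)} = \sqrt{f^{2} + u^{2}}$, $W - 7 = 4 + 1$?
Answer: $477 + 36 \sqrt{13} \approx 606.8$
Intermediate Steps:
$W = 12$ ($W = 7 + \left(4 + 1\right) = 7 + 5 = 12$)
$M = 18$ ($M = - 6 \left(-5 + \left(4 - 2\right)\right) = - 6 \left(-5 + 2\right) = \left(-6\right) \left(-3\right) = 18$)
$\left(N{\left(M,W \right)} + 3\right)^{2} = \left(\sqrt{18^{2} + 12^{2}} + 3\right)^{2} = \left(\sqrt{324 + 144} + 3\right)^{2} = \left(\sqrt{468} + 3\right)^{2} = \left(6 \sqrt{13} + 3\right)^{2} = \left(3 + 6 \sqrt{13}\right)^{2}$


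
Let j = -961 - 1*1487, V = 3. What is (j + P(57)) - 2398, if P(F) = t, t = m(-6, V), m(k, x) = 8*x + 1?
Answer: -4821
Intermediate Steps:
m(k, x) = 1 + 8*x
t = 25 (t = 1 + 8*3 = 1 + 24 = 25)
P(F) = 25
j = -2448 (j = -961 - 1487 = -2448)
(j + P(57)) - 2398 = (-2448 + 25) - 2398 = -2423 - 2398 = -4821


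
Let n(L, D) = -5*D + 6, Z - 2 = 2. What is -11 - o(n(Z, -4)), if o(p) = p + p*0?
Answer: -37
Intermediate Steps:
Z = 4 (Z = 2 + 2 = 4)
n(L, D) = 6 - 5*D
o(p) = p (o(p) = p + 0 = p)
-11 - o(n(Z, -4)) = -11 - (6 - 5*(-4)) = -11 - (6 + 20) = -11 - 1*26 = -11 - 26 = -37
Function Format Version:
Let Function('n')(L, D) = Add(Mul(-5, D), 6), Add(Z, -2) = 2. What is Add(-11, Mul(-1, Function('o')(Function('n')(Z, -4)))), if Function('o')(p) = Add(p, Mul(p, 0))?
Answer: -37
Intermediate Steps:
Z = 4 (Z = Add(2, 2) = 4)
Function('n')(L, D) = Add(6, Mul(-5, D))
Function('o')(p) = p (Function('o')(p) = Add(p, 0) = p)
Add(-11, Mul(-1, Function('o')(Function('n')(Z, -4)))) = Add(-11, Mul(-1, Add(6, Mul(-5, -4)))) = Add(-11, Mul(-1, Add(6, 20))) = Add(-11, Mul(-1, 26)) = Add(-11, -26) = -37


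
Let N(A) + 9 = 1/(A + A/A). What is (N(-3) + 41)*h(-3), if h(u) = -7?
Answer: -441/2 ≈ -220.50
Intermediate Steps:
N(A) = -9 + 1/(1 + A) (N(A) = -9 + 1/(A + A/A) = -9 + 1/(A + 1) = -9 + 1/(1 + A))
(N(-3) + 41)*h(-3) = ((-8 - 9*(-3))/(1 - 3) + 41)*(-7) = ((-8 + 27)/(-2) + 41)*(-7) = (-½*19 + 41)*(-7) = (-19/2 + 41)*(-7) = (63/2)*(-7) = -441/2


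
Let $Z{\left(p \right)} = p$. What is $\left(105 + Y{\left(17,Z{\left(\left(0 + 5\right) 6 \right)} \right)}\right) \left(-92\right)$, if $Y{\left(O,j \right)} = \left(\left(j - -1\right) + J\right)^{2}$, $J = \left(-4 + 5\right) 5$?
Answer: $-128892$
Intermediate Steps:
$J = 5$ ($J = 1 \cdot 5 = 5$)
$Y{\left(O,j \right)} = \left(6 + j\right)^{2}$ ($Y{\left(O,j \right)} = \left(\left(j - -1\right) + 5\right)^{2} = \left(\left(j + 1\right) + 5\right)^{2} = \left(\left(1 + j\right) + 5\right)^{2} = \left(6 + j\right)^{2}$)
$\left(105 + Y{\left(17,Z{\left(\left(0 + 5\right) 6 \right)} \right)}\right) \left(-92\right) = \left(105 + \left(6 + \left(0 + 5\right) 6\right)^{2}\right) \left(-92\right) = \left(105 + \left(6 + 5 \cdot 6\right)^{2}\right) \left(-92\right) = \left(105 + \left(6 + 30\right)^{2}\right) \left(-92\right) = \left(105 + 36^{2}\right) \left(-92\right) = \left(105 + 1296\right) \left(-92\right) = 1401 \left(-92\right) = -128892$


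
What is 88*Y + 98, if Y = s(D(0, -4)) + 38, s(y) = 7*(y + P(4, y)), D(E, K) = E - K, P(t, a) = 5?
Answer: 8986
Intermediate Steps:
s(y) = 35 + 7*y (s(y) = 7*(y + 5) = 7*(5 + y) = 35 + 7*y)
Y = 101 (Y = (35 + 7*(0 - 1*(-4))) + 38 = (35 + 7*(0 + 4)) + 38 = (35 + 7*4) + 38 = (35 + 28) + 38 = 63 + 38 = 101)
88*Y + 98 = 88*101 + 98 = 8888 + 98 = 8986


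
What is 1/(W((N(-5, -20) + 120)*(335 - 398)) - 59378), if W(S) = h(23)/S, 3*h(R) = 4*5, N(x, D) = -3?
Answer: -22113/1313025734 ≈ -1.6841e-5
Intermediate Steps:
h(R) = 20/3 (h(R) = (4*5)/3 = (⅓)*20 = 20/3)
W(S) = 20/(3*S)
1/(W((N(-5, -20) + 120)*(335 - 398)) - 59378) = 1/(20/(3*(((-3 + 120)*(335 - 398)))) - 59378) = 1/(20/(3*((117*(-63)))) - 59378) = 1/((20/3)/(-7371) - 59378) = 1/((20/3)*(-1/7371) - 59378) = 1/(-20/22113 - 59378) = 1/(-1313025734/22113) = -22113/1313025734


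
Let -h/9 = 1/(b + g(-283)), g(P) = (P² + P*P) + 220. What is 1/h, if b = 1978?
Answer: -162376/9 ≈ -18042.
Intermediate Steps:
g(P) = 220 + 2*P² (g(P) = (P² + P²) + 220 = 2*P² + 220 = 220 + 2*P²)
h = -9/162376 (h = -9/(1978 + (220 + 2*(-283)²)) = -9/(1978 + (220 + 2*80089)) = -9/(1978 + (220 + 160178)) = -9/(1978 + 160398) = -9/162376 ≈ -5.5427e-5)
1/h = 1/(-9/162376) = -162376/9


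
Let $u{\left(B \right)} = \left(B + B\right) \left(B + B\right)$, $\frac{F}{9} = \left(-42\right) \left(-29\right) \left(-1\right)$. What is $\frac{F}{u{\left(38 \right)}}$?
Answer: $- \frac{5481}{2888} \approx -1.8979$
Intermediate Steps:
$F = -10962$ ($F = 9 \left(-42\right) \left(-29\right) \left(-1\right) = 9 \cdot 1218 \left(-1\right) = 9 \left(-1218\right) = -10962$)
$u{\left(B \right)} = 4 B^{2}$ ($u{\left(B \right)} = 2 B 2 B = 4 B^{2}$)
$\frac{F}{u{\left(38 \right)}} = - \frac{10962}{4 \cdot 38^{2}} = - \frac{10962}{4 \cdot 1444} = - \frac{10962}{5776} = \left(-10962\right) \frac{1}{5776} = - \frac{5481}{2888}$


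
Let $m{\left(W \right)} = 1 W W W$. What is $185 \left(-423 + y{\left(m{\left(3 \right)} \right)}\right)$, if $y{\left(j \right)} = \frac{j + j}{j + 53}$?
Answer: $- \frac{625041}{8} \approx -78130.0$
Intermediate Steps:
$m{\left(W \right)} = W^{3}$ ($m{\left(W \right)} = W W^{2} = W^{3}$)
$y{\left(j \right)} = \frac{2 j}{53 + j}$
$185 \left(-423 + y{\left(m{\left(3 \right)} \right)}\right) = 185 \left(-423 + \frac{2 \cdot 3^{3}}{53 + 3^{3}}\right) = 185 \left(-423 + 2 \cdot 27 \frac{1}{53 + 27}\right) = 185 \left(-423 + 2 \cdot 27 \cdot \frac{1}{80}\right) = 185 \left(-423 + \frac{27}{40}\right) = 185 \left(- \frac{16893}{40}\right) = - \frac{625041}{8}$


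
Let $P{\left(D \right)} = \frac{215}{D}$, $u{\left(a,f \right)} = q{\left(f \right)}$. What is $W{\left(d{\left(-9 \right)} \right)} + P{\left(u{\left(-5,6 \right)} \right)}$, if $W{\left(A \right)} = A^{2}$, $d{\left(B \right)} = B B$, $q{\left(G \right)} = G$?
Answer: $\frac{39581}{6} \approx 6596.8$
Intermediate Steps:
$u{\left(a,f \right)} = f$
$d{\left(B \right)} = B^{2}$
$W{\left(d{\left(-9 \right)} \right)} + P{\left(u{\left(-5,6 \right)} \right)} = \left(\left(-9\right)^{2}\right)^{2} + \frac{215}{6} = 81^{2} + 215 \cdot \frac{1}{6} = 6561 + \frac{215}{6} = \frac{39581}{6}$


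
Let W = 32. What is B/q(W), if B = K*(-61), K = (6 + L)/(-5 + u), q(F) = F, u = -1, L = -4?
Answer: 61/96 ≈ 0.63542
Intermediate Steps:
K = -⅓ (K = (6 - 4)/(-5 - 1) = 2/(-6) = 2*(-⅙) = -⅓ ≈ -0.33333)
B = 61/3 (B = -⅓*(-61) = 61/3 ≈ 20.333)
B/q(W) = (61/3)/32 = (61/3)*(1/32) = 61/96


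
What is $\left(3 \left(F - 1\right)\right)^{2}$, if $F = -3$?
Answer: $144$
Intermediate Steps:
$\left(3 \left(F - 1\right)\right)^{2} = \left(3 \left(-3 - 1\right)\right)^{2} = \left(3 \left(-4\right)\right)^{2} = \left(-12\right)^{2} = 144$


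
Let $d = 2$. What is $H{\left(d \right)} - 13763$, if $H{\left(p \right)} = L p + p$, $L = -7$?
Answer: $-13775$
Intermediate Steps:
$H{\left(p \right)} = - 6 p$ ($H{\left(p \right)} = - 7 p + p = - 6 p$)
$H{\left(d \right)} - 13763 = \left(-6\right) 2 - 13763 = -12 - 13763 = -13775$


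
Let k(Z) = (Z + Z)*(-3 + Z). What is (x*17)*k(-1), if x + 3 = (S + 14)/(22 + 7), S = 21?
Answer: -7072/29 ≈ -243.86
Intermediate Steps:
k(Z) = 2*Z*(-3 + Z) (k(Z) = (2*Z)*(-3 + Z) = 2*Z*(-3 + Z))
x = -52/29 (x = -3 + (21 + 14)/(22 + 7) = -3 + 35/29 = -52/29 ≈ -1.7931)
(x*17)*k(-1) = (-52/29*17)*(2*(-1)*(-3 - 1)) = -1768*(-1)*(-4)/29 = -884/29*8 = -7072/29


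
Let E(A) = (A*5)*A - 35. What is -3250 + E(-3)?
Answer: -3240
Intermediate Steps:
E(A) = -35 + 5*A² (E(A) = (5*A)*A - 35 = 5*A² - 35 = -35 + 5*A²)
-3250 + E(-3) = -3250 + (-35 + 5*(-3)²) = -3250 + (-35 + 5*9) = -3250 + (-35 + 45) = -3250 + 10 = -3240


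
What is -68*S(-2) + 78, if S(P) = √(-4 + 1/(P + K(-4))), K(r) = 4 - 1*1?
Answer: 78 - 68*I*√3 ≈ 78.0 - 117.78*I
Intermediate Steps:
K(r) = 3 (K(r) = 4 - 1 = 3)
S(P) = √(-4 + 1/(3 + P)) (S(P) = √(-4 + 1/(P + 3)) = √(-4 + 1/(3 + P)))
-68*S(-2) + 78 = -68*√(-11 - 4*(-2))/√(3 - 2) + 78 = -68*√(-11 + 8) + 78 = -68*I*√3 + 78 = 78 - 68*I*√3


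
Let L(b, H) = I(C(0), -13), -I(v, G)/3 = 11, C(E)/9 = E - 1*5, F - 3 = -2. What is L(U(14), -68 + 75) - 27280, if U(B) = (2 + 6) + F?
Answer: -27313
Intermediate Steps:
F = 1 (F = 3 - 2 = 1)
C(E) = -45 + 9*E (C(E) = 9*(E - 1*5) = 9*(E - 5) = 9*(-5 + E) = -45 + 9*E)
U(B) = 9 (U(B) = (2 + 6) + 1 = 8 + 1 = 9)
I(v, G) = -33 (I(v, G) = -3*11 = -33)
L(b, H) = -33
L(U(14), -68 + 75) - 27280 = -33 - 27280 = -27313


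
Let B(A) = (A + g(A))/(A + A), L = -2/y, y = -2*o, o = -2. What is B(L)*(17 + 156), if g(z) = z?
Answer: 173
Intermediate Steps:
y = 4 (y = -2*(-2) = 4)
L = -½ (L = -2/4 = -2*¼ = -½ ≈ -0.50000)
B(A) = 1 (B(A) = (A + A)/(A + A) = (2*A)/((2*A)) = (2*A)*(1/(2*A)) = 1)
B(L)*(17 + 156) = 1*(17 + 156) = 1*173 = 173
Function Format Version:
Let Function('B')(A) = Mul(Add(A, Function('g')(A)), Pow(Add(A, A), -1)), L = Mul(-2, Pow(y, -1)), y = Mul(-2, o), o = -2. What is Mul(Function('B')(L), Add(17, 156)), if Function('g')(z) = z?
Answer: 173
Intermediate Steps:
y = 4 (y = Mul(-2, -2) = 4)
L = Rational(-1, 2) (L = Mul(-2, Pow(4, -1)) = Mul(-2, Rational(1, 4)) = Rational(-1, 2) ≈ -0.50000)
Function('B')(A) = 1 (Function('B')(A) = Mul(Add(A, A), Pow(Add(A, A), -1)) = Mul(Mul(2, A), Pow(Mul(2, A), -1)) = Mul(Mul(2, A), Mul(Rational(1, 2), Pow(A, -1))) = 1)
Mul(Function('B')(L), Add(17, 156)) = Mul(1, Add(17, 156)) = Mul(1, 173) = 173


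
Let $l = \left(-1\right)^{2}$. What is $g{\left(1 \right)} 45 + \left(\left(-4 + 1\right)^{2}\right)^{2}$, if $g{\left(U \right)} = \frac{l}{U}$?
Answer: $126$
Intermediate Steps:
$l = 1$
$g{\left(U \right)} = \frac{1}{U}$ ($g{\left(U \right)} = 1 \frac{1}{U} = \frac{1}{U}$)
$g{\left(1 \right)} 45 + \left(\left(-4 + 1\right)^{2}\right)^{2} = 1^{-1} \cdot 45 + \left(\left(-4 + 1\right)^{2}\right)^{2} = 1 \cdot 45 + \left(\left(-3\right)^{2}\right)^{2} = 45 + 9^{2} = 45 + 81 = 126$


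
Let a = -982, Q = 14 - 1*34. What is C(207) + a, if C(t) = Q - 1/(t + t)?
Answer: -414829/414 ≈ -1002.0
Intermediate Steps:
Q = -20 (Q = 14 - 34 = -20)
C(t) = -20 - 1/(2*t) (C(t) = -20 - 1/(t + t) = -20 - 1/(2*t))
C(207) + a = (-20 - ½/207) - 982 = (-20 - ½*1/207) - 982 = (-20 - 1/414) - 982 = -8281/414 - 982 = -414829/414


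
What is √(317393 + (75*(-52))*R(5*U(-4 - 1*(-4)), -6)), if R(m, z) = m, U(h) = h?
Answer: √317393 ≈ 563.38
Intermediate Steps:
√(317393 + (75*(-52))*R(5*U(-4 - 1*(-4)), -6)) = √(317393 + (75*(-52))*(5*(-4 - 1*(-4)))) = √(317393 - 19500*(-4 + 4)) = √(317393 - 19500*0) = √(317393 - 3900*0) = √(317393 + 0) = √317393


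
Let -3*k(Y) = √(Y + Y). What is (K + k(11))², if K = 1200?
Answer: (3600 - √22)²/9 ≈ 1.4363e+6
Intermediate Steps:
k(Y) = -√2*√Y/3 (k(Y) = -√(Y + Y)/3 = -√2*√Y/3)
(K + k(11))² = (1200 - √2*√11/3)² = (1200 - √22/3)²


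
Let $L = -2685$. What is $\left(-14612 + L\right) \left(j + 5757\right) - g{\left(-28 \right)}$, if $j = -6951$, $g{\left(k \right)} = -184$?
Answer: $20652802$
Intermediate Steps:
$\left(-14612 + L\right) \left(j + 5757\right) - g{\left(-28 \right)} = \left(-14612 - 2685\right) \left(-6951 + 5757\right) - -184 = \left(-17297\right) \left(-1194\right) + 184 = 20652618 + 184 = 20652802$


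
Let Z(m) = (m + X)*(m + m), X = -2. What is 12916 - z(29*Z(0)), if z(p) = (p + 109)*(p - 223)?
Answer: 37223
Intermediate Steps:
Z(m) = 2*m*(-2 + m) (Z(m) = (m - 2)*(m + m) = (-2 + m)*(2*m) = 2*m*(-2 + m))
z(p) = (-223 + p)*(109 + p) (z(p) = (109 + p)*(-223 + p) = (-223 + p)*(109 + p))
12916 - z(29*Z(0)) = 12916 - (-24307 + (29*(2*0*(-2 + 0)))**2 - 3306*2*0*(-2 + 0)) = 12916 - (-24307 + (29*(2*0*(-2)))**2 - 3306*2*0*(-2)) = 12916 - (-24307 + (29*0)**2 - 3306*0) = 12916 - (-24307 + 0**2 - 114*0) = 12916 - (-24307 + 0 + 0) = 12916 - 1*(-24307) = 12916 + 24307 = 37223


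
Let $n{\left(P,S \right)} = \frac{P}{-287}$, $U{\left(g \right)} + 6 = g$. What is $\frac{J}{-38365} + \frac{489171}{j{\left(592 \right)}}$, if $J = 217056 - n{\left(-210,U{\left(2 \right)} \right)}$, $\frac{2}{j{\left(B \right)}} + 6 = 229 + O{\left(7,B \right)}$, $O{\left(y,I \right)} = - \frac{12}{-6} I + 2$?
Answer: $\frac{1084153428780603}{3145930} \approx 3.4462 \cdot 10^{8}$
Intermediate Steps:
$U{\left(g \right)} = -6 + g$
$O{\left(y,I \right)} = 2 + 2 I$ ($O{\left(y,I \right)} = \left(-12\right) \left(- \frac{1}{6}\right) I + 2 = 2 I + 2 = 2 + 2 I$)
$n{\left(P,S \right)} = - \frac{P}{287}$ ($n{\left(P,S \right)} = P \left(- \frac{1}{287}\right) = - \frac{P}{287}$)
$j{\left(B \right)} = \frac{2}{225 + 2 B}$ ($j{\left(B \right)} = \frac{2}{-6 + \left(229 + \left(2 + 2 B\right)\right)} = \frac{2}{-6 + \left(231 + 2 B\right)} = \frac{2}{225 + 2 B}$)
$J = \frac{8899266}{41}$ ($J = 217056 - \left(- \frac{1}{287}\right) \left(-210\right) = 217056 - \frac{30}{41} = \frac{8899266}{41} \approx 2.1706 \cdot 10^{5}$)
$\frac{J}{-38365} + \frac{489171}{j{\left(592 \right)}} = \frac{8899266}{41 \left(-38365\right)} + \frac{489171}{2 \frac{1}{225 + 2 \cdot 592}} = \frac{8899266}{41} \left(- \frac{1}{38365}\right) + \frac{489171}{2 \frac{1}{225 + 1184}} = - \frac{8899266}{1572965} + \frac{489171}{2 \cdot \frac{1}{1409}} = - \frac{8899266}{1572965} + \frac{489171}{\frac{2}{1409}} = - \frac{8899266}{1572965} + 489171 \cdot \frac{1409}{2} = - \frac{8899266}{1572965} + \frac{689241939}{2} = \frac{1084153428780603}{3145930}$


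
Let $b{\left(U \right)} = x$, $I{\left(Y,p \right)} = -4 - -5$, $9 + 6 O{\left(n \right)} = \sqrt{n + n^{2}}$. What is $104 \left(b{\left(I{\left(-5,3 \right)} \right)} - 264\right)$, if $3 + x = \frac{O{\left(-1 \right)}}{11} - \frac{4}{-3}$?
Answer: $- \frac{912236}{33} \approx -27644.0$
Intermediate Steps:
$O{\left(n \right)} = - \frac{3}{2} + \frac{\sqrt{n + n^{2}}}{6}$
$I{\left(Y,p \right)} = 1$ ($I{\left(Y,p \right)} = -4 + 5 = 1$)
$x = - \frac{119}{66}$ ($x = -3 + \left(\frac{- \frac{3}{2} + \frac{\sqrt{- (1 - 1)}}{6}}{11} - \frac{4}{-3}\right) = -3 + \left(\left(- \frac{3}{2} + \frac{\sqrt{\left(-1\right) 0}}{6}\right) \frac{1}{11} - - \frac{4}{3}\right) = -3 + \left(\left(- \frac{3}{2} + \frac{\sqrt{0}}{6}\right) \frac{1}{11} + \frac{4}{3}\right) = -3 + \left(\left(- \frac{3}{2} + \frac{1}{6} \cdot 0\right) \frac{1}{11} + \frac{4}{3}\right) = -3 + \left(\left(- \frac{3}{2} + 0\right) \frac{1}{11} + \frac{4}{3}\right) = -3 + \left(\left(- \frac{3}{2}\right) \frac{1}{11} + \frac{4}{3}\right) = -3 + \left(- \frac{3}{22} + \frac{4}{3}\right) = -3 + \frac{79}{66} = - \frac{119}{66} \approx -1.803$)
$b{\left(U \right)} = 0$
$104 \left(b{\left(I{\left(-5,3 \right)} \right)} - 264\right) = 104 \left(0 - 264\right) = 104 \left(-264\right) = -27456$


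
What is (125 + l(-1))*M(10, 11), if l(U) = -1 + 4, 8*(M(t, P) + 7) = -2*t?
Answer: -1216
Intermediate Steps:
M(t, P) = -7 - t/4 (M(t, P) = -7 + (-2*t)/8 = -7 - t/4)
l(U) = 3
(125 + l(-1))*M(10, 11) = (125 + 3)*(-7 - ¼*10) = 128*(-7 - 5/2) = 128*(-19/2) = -1216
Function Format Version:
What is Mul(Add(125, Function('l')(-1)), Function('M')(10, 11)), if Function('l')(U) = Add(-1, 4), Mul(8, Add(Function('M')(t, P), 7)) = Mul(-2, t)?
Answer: -1216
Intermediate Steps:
Function('M')(t, P) = Add(-7, Mul(Rational(-1, 4), t)) (Function('M')(t, P) = Add(-7, Mul(Rational(1, 8), Mul(-2, t))) = Add(-7, Mul(Rational(-1, 4), t)))
Function('l')(U) = 3
Mul(Add(125, Function('l')(-1)), Function('M')(10, 11)) = Mul(Add(125, 3), Add(-7, Mul(Rational(-1, 4), 10))) = Mul(128, Add(-7, Rational(-5, 2))) = Mul(128, Rational(-19, 2)) = -1216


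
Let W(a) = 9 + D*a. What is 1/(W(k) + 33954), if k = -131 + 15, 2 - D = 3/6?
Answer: 1/33789 ≈ 2.9595e-5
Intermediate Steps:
D = 3/2 (D = 2 - 3/6 = 2 - 1*1/2 = 2 - 1/2 = 3/2 ≈ 1.5000)
k = -116
W(a) = 9 + 3*a/2
1/(W(k) + 33954) = 1/((9 + (3/2)*(-116)) + 33954) = 1/((9 - 174) + 33954) = 1/(-165 + 33954) = 1/33789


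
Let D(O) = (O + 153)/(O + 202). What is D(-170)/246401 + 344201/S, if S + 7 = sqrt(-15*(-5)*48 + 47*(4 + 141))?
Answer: 9498884619201/40867084256 + 344201*sqrt(10415)/10366 ≈ 3621.1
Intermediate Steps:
D(O) = (153 + O)/(202 + O)
S = -7 + sqrt(10415) (S = -7 + sqrt(-15*(-5)*48 + 47*(4 + 141)) = -7 + sqrt(75*48 + 47*145) = -7 + sqrt(3600 + 6815) = -7 + sqrt(10415) ≈ 95.054)
D(-170)/246401 + 344201/S = ((153 - 170)/(202 - 170))/246401 + 344201/(-7 + sqrt(10415)) = (-17/32)*(1/246401) + 344201/(-7 + sqrt(10415)) = ((1/32)*(-17))*(1/246401) + 344201/(-7 + sqrt(10415)) = -17/32*1/246401 + 344201/(-7 + sqrt(10415)) = -17/7884832 + 344201/(-7 + sqrt(10415))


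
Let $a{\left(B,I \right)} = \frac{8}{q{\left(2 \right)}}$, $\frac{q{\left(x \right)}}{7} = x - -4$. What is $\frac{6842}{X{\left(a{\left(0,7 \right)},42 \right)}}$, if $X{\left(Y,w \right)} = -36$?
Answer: $- \frac{3421}{18} \approx -190.06$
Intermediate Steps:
$q{\left(x \right)} = 28 + 7 x$ ($q{\left(x \right)} = 7 \left(x - -4\right) = 7 \left(x + 4\right) = 7 \left(4 + x\right) = 28 + 7 x$)
$a{\left(B,I \right)} = \frac{4}{21}$ ($a{\left(B,I \right)} = \frac{8}{28 + 7 \cdot 2} = \frac{8}{28 + 14} = \frac{8}{42} = 8 \cdot \frac{1}{42} = \frac{4}{21}$)
$\frac{6842}{X{\left(a{\left(0,7 \right)},42 \right)}} = \frac{6842}{-36} = 6842 \left(- \frac{1}{36}\right) = - \frac{3421}{18}$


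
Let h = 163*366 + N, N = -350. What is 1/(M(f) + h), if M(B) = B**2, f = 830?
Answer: 1/748208 ≈ 1.3365e-6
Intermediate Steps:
h = 59308 (h = 163*366 - 350 = 59658 - 350 = 59308)
1/(M(f) + h) = 1/(830**2 + 59308) = 1/(688900 + 59308) = 1/748208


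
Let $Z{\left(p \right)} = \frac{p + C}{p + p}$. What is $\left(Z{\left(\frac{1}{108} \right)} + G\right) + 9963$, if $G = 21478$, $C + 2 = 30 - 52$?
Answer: $\frac{60291}{2} \approx 30146.0$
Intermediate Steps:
$C = -24$ ($C = -2 + \left(30 - 52\right) = -2 - 22 = -24$)
$Z{\left(p \right)} = \frac{-24 + p}{2 p}$ ($Z{\left(p \right)} = \frac{p - 24}{p + p} = \frac{-24 + p}{2 p}$)
$\left(Z{\left(\frac{1}{108} \right)} + G\right) + 9963 = \left(\frac{-24 + \frac{1}{108}}{2 \cdot \frac{1}{108}} + 21478\right) + 9963 = \left(\frac{\frac{1}{\frac{1}{108}} \left(-24 + \frac{1}{108}\right)}{2} + 21478\right) + 9963 = \left(\frac{1}{2} \cdot 108 \left(- \frac{2591}{108}\right) + 21478\right) + 9963 = \left(- \frac{2591}{2} + 21478\right) + 9963 = \frac{40365}{2} + 9963 = \frac{60291}{2}$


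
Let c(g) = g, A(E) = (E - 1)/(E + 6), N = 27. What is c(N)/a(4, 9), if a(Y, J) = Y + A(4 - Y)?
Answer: 162/23 ≈ 7.0435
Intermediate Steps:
A(E) = (-1 + E)/(6 + E)
a(Y, J) = Y + (3 - Y)/(10 - Y) (a(Y, J) = Y + (-1 + (4 - Y))/(6 + (4 - Y)) = Y + (3 - Y)/(10 - Y))
c(N)/a(4, 9) = 27/(((-3 + 4 + 4*(-10 + 4))/(-10 + 4))) = 27/(((-3 + 4 + 4*(-6))/(-6))) = 27/((-(-3 + 4 - 24)/6)) = 27/((-⅙*(-23))) = 27/(23/6) = 27*(6/23) = 162/23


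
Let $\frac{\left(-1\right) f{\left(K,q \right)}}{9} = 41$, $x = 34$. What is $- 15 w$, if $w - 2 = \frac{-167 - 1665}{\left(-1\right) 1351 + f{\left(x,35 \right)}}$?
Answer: $- \frac{1977}{43} \approx -45.977$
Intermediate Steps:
$f{\left(K,q \right)} = -369$ ($f{\left(K,q \right)} = \left(-9\right) 41 = -369$)
$w = \frac{659}{215}$ ($w = 2 + \frac{-167 - 1665}{\left(-1\right) 1351 - 369} = 2 - \frac{1832}{-1351 - 369} = 2 - \frac{1832}{-1720} = 2 - - \frac{229}{215} = 2 + \frac{229}{215} = \frac{659}{215} \approx 3.0651$)
$- 15 w = \left(-15\right) \frac{659}{215} = - \frac{1977}{43}$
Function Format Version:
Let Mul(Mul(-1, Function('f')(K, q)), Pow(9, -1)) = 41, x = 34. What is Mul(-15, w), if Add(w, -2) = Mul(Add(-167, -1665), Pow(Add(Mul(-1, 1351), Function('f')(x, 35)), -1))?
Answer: Rational(-1977, 43) ≈ -45.977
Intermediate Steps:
Function('f')(K, q) = -369 (Function('f')(K, q) = Mul(-9, 41) = -369)
w = Rational(659, 215) (w = Add(2, Mul(Add(-167, -1665), Pow(Add(Mul(-1, 1351), -369), -1))) = Add(2, Mul(-1832, Pow(Add(-1351, -369), -1))) = Add(2, Mul(-1832, Pow(-1720, -1))) = Add(2, Mul(-1832, Rational(-1, 1720))) = Add(2, Rational(229, 215)) = Rational(659, 215) ≈ 3.0651)
Mul(-15, w) = Mul(-15, Rational(659, 215)) = Rational(-1977, 43)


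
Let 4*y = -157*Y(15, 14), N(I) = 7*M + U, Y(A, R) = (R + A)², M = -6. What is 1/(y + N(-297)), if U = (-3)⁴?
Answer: -4/131881 ≈ -3.0330e-5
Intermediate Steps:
U = 81
Y(A, R) = (A + R)²
N(I) = 39 (N(I) = 7*(-6) + 81 = -42 + 81 = 39)
y = -132037/4 (y = (-157*(15 + 14)²)/4 = (-157*29²)/4 = (-157*841)/4 = (¼)*(-132037) = -132037/4 ≈ -33009.)
1/(y + N(-297)) = 1/(-132037/4 + 39) = 1/(-131881/4) = -4/131881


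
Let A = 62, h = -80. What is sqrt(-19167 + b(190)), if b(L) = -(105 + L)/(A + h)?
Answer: I*sqrt(689422)/6 ≈ 138.39*I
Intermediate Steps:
b(L) = 35/6 + L/18 (b(L) = -(105 + L)/(62 - 80) = -(105 + L)/(-18) = -(105 + L)*(-1)/18 = -(-35/6 - L/18) = 35/6 + L/18)
sqrt(-19167 + b(190)) = sqrt(-19167 + (35/6 + (1/18)*190)) = sqrt(-19167 + (35/6 + 95/9)) = sqrt(-19167 + 295/18) = sqrt(-344711/18) = I*sqrt(689422)/6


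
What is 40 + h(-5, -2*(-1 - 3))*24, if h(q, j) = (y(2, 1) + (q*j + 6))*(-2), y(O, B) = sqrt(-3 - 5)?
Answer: 1672 - 96*I*sqrt(2) ≈ 1672.0 - 135.76*I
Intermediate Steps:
y(O, B) = 2*I*sqrt(2) (y(O, B) = sqrt(-8) = 2*I*sqrt(2))
h(q, j) = -12 - 4*I*sqrt(2) - 2*j*q (h(q, j) = (2*I*sqrt(2) + (q*j + 6))*(-2) = (2*I*sqrt(2) + (j*q + 6))*(-2) = (2*I*sqrt(2) + (6 + j*q))*(-2) = (6 + j*q + 2*I*sqrt(2))*(-2) = -12 - 4*I*sqrt(2) - 2*j*q)
40 + h(-5, -2*(-1 - 3))*24 = 40 + (-12 - 4*I*sqrt(2) - 2*(-2*(-1 - 3))*(-5))*24 = 40 + (-12 - 4*I*sqrt(2) - 2*(-2*(-4))*(-5))*24 = 40 + (-12 - 4*I*sqrt(2) - 2*8*(-5))*24 = 40 + (-12 - 4*I*sqrt(2) + 80)*24 = 40 + (68 - 4*I*sqrt(2))*24 = 40 + (1632 - 96*I*sqrt(2)) = 1672 - 96*I*sqrt(2)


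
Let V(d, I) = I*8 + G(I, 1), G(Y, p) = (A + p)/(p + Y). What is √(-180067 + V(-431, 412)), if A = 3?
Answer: I*√30151651047/413 ≈ 420.44*I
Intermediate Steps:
G(Y, p) = (3 + p)/(Y + p) (G(Y, p) = (3 + p)/(p + Y) = (3 + p)/(Y + p))
V(d, I) = 4/(1 + I) + 8*I (V(d, I) = I*8 + (3 + 1)/(I + 1) = 8*I + 4/(1 + I) = 4/(1 + I) + 8*I)
√(-180067 + V(-431, 412)) = √(-180067 + 4*(1 + 2*412*(1 + 412))/(1 + 412)) = √(-180067 + 4*(1 + 2*412*413)/413) = √(-180067 + 4*(1/413)*(1 + 340312)) = √(-180067 + 4*(1/413)*340313) = √(-180067 + 1361252/413) = √(-73006419/413) = I*√30151651047/413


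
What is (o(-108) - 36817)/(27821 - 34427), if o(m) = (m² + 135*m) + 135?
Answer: 19799/3303 ≈ 5.9942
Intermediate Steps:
o(m) = 135 + m² + 135*m
(o(-108) - 36817)/(27821 - 34427) = ((135 + (-108)² + 135*(-108)) - 36817)/(27821 - 34427) = ((135 + 11664 - 14580) - 36817)/(-6606) = (-2781 - 36817)*(-1/6606) = -39598*(-1/6606) = 19799/3303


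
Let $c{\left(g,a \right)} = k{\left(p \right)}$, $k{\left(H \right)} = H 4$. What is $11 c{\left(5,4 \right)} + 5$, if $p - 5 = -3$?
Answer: $93$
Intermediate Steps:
$p = 2$ ($p = 5 - 3 = 2$)
$k{\left(H \right)} = 4 H$
$c{\left(g,a \right)} = 8$ ($c{\left(g,a \right)} = 4 \cdot 2 = 8$)
$11 c{\left(5,4 \right)} + 5 = 11 \cdot 8 + 5 = 88 + 5 = 93$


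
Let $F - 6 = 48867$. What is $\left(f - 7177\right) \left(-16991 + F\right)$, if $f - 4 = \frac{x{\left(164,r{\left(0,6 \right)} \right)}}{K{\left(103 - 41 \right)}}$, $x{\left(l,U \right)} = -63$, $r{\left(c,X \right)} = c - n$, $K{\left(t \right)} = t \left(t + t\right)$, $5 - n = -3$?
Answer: $- \frac{879083772867}{3844} \approx -2.2869 \cdot 10^{8}$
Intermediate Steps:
$F = 48873$ ($F = 6 + 48867 = 48873$)
$n = 8$ ($n = 5 - -3 = 5 + 3 = 8$)
$K{\left(t \right)} = 2 t^{2}$ ($K{\left(t \right)} = t 2 t = 2 t^{2}$)
$r{\left(c,X \right)} = -8 + c$ ($r{\left(c,X \right)} = c - 8 = -8 + c$)
$f = \frac{30689}{7688}$ ($f = 4 - \frac{63}{2 \left(103 - 41\right)^{2}} = 4 - \frac{63}{2 \cdot 62^{2}} = 4 - \frac{63}{2 \cdot 3844} = 4 - \frac{63}{7688} = \frac{30689}{7688} \approx 3.9918$)
$\left(f - 7177\right) \left(-16991 + F\right) = \left(\frac{30689}{7688} - 7177\right) \left(-16991 + 48873\right) = \left(- \frac{55146087}{7688}\right) 31882 = - \frac{879083772867}{3844}$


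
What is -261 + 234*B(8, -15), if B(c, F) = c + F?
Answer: -1899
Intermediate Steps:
B(c, F) = F + c
-261 + 234*B(8, -15) = -261 + 234*(-15 + 8) = -261 + 234*(-7) = -261 - 1638 = -1899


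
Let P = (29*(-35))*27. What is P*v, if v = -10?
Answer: 274050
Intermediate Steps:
P = -27405 (P = -1015*27 = -27405)
P*v = -27405*(-10) = 274050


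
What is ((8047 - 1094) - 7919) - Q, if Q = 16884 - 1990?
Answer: -15860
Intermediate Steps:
Q = 14894
((8047 - 1094) - 7919) - Q = ((8047 - 1094) - 7919) - 1*14894 = (6953 - 7919) - 14894 = -966 - 14894 = -15860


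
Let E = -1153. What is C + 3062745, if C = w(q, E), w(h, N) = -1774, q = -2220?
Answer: 3060971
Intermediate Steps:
C = -1774
C + 3062745 = -1774 + 3062745 = 3060971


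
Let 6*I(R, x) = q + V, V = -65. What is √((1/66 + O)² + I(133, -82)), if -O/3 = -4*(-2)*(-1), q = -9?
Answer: √2458501/66 ≈ 23.757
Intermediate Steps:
O = 24 (O = -3*(-4*(-2))*(-1) = -24*(-1) = -3*(-8) = 24)
I(R, x) = -37/3 (I(R, x) = (-9 - 65)/6 = (⅙)*(-74) = -37/3)
√((1/66 + O)² + I(133, -82)) = √((1/66 + 24)² - 37/3) = √((1585/66)² - 37/3) = √(2512225/4356 - 37/3) = √(2458501/4356) = √2458501/66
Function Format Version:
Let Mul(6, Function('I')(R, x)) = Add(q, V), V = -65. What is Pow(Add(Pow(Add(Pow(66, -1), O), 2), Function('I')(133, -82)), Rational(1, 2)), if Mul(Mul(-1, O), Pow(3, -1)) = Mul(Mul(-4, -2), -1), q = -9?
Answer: Mul(Rational(1, 66), Pow(2458501, Rational(1, 2))) ≈ 23.757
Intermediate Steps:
O = 24 (O = Mul(-3, Mul(Mul(-4, -2), -1)) = Mul(-3, Mul(8, -1)) = Mul(-3, -8) = 24)
Function('I')(R, x) = Rational(-37, 3) (Function('I')(R, x) = Mul(Rational(1, 6), Add(-9, -65)) = Mul(Rational(1, 6), -74) = Rational(-37, 3))
Pow(Add(Pow(Add(Pow(66, -1), O), 2), Function('I')(133, -82)), Rational(1, 2)) = Pow(Add(Pow(Add(Pow(66, -1), 24), 2), Rational(-37, 3)), Rational(1, 2)) = Pow(Add(Pow(Add(Rational(1, 66), 24), 2), Rational(-37, 3)), Rational(1, 2)) = Pow(Add(Pow(Rational(1585, 66), 2), Rational(-37, 3)), Rational(1, 2)) = Pow(Add(Rational(2512225, 4356), Rational(-37, 3)), Rational(1, 2)) = Pow(Rational(2458501, 4356), Rational(1, 2)) = Mul(Rational(1, 66), Pow(2458501, Rational(1, 2)))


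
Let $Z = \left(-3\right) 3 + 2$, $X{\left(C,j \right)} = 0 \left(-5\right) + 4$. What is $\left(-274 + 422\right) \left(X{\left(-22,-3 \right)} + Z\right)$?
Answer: $-444$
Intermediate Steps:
$X{\left(C,j \right)} = 4$ ($X{\left(C,j \right)} = 0 + 4 = 4$)
$Z = -7$ ($Z = -9 + 2 = -7$)
$\left(-274 + 422\right) \left(X{\left(-22,-3 \right)} + Z\right) = \left(-274 + 422\right) \left(4 - 7\right) = 148 \left(-3\right) = -444$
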